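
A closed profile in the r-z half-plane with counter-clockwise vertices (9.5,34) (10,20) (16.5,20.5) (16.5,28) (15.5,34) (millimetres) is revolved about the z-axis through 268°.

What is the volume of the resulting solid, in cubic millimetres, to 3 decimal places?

Volume = 5465.053 mm³

Profile (r,z), 5 vertices: (9.5,34) (10,20) (16.5,20.5) (16.5,28) (15.5,34)
edge 0: (9.5,34)→(10,20)  cross = 9.5·20 − 10·34 = -150.0000; (r_i+r_j)·cross = 19.5·-150.0000 = -2925.0000
edge 1: (10,20)→(16.5,20.5)  cross = 10·20.5 − 16.5·20 = -125.0000; (r_i+r_j)·cross = 26.5·-125.0000 = -3312.5000
edge 2: (16.5,20.5)→(16.5,28)  cross = 16.5·28 − 16.5·20.5 = 123.7500; (r_i+r_j)·cross = 33·123.7500 = 4083.7500
edge 3: (16.5,28)→(15.5,34)  cross = 16.5·34 − 15.5·28 = 127.0000; (r_i+r_j)·cross = 32·127.0000 = 4064.0000
edge 4: (15.5,34)→(9.5,34)  cross = 15.5·34 − 9.5·34 = 204.0000; (r_i+r_j)·cross = 25·204.0000 = 5100.0000
Σcross = 179.7500 → A = |Σcross|/2 = 89.8750 mm²
Σ(r_i+r_j)·cross = 7010.2500 → first moment M = |Σ|/6 = 1168.3750
R_c = M/A = 1168.3750/89.8750 = 13.0000 mm
θ = 268° = 4.677482 rad
V = θ·R_c·A = 4.677482·13.0000·89.8750 = 5465.053 mm³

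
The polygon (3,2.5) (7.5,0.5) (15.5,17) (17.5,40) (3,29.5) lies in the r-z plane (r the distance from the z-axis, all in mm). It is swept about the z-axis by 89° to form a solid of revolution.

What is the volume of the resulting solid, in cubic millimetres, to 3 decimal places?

Profile (r,z), 5 vertices: (3,2.5) (7.5,0.5) (15.5,17) (17.5,40) (3,29.5)
edge 0: (3,2.5)→(7.5,0.5)  cross = 3·0.5 − 7.5·2.5 = -17.2500; (r_i+r_j)·cross = 10.5·-17.2500 = -181.1250
edge 1: (7.5,0.5)→(15.5,17)  cross = 7.5·17 − 15.5·0.5 = 119.7500; (r_i+r_j)·cross = 23·119.7500 = 2754.2500
edge 2: (15.5,17)→(17.5,40)  cross = 15.5·40 − 17.5·17 = 322.5000; (r_i+r_j)·cross = 33·322.5000 = 10642.5000
edge 3: (17.5,40)→(3,29.5)  cross = 17.5·29.5 − 3·40 = 396.2500; (r_i+r_j)·cross = 20.5·396.2500 = 8123.1250
edge 4: (3,29.5)→(3,2.5)  cross = 3·2.5 − 3·29.5 = -81.0000; (r_i+r_j)·cross = 6·-81.0000 = -486.0000
Σcross = 740.2500 → A = |Σcross|/2 = 370.1250 mm²
Σ(r_i+r_j)·cross = 20852.7500 → first moment M = |Σ|/6 = 3475.4583
R_c = M/A = 3475.4583/370.1250 = 9.3900 mm
θ = 89° = 1.553343 rad
V = θ·R_c·A = 1.553343·9.3900·370.1250 = 5398.579 mm³

Volume = 5398.579 mm³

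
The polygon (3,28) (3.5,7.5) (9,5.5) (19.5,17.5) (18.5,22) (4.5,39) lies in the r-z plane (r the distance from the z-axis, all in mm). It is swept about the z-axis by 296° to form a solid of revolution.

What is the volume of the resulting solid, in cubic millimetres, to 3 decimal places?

Profile (r,z), 6 vertices: (3,28) (3.5,7.5) (9,5.5) (19.5,17.5) (18.5,22) (4.5,39)
edge 0: (3,28)→(3.5,7.5)  cross = 3·7.5 − 3.5·28 = -75.5000; (r_i+r_j)·cross = 6.5·-75.5000 = -490.7500
edge 1: (3.5,7.5)→(9,5.5)  cross = 3.5·5.5 − 9·7.5 = -48.2500; (r_i+r_j)·cross = 12.5·-48.2500 = -603.1250
edge 2: (9,5.5)→(19.5,17.5)  cross = 9·17.5 − 19.5·5.5 = 50.2500; (r_i+r_j)·cross = 28.5·50.2500 = 1432.1250
edge 3: (19.5,17.5)→(18.5,22)  cross = 19.5·22 − 18.5·17.5 = 105.2500; (r_i+r_j)·cross = 38·105.2500 = 3999.5000
edge 4: (18.5,22)→(4.5,39)  cross = 18.5·39 − 4.5·22 = 622.5000; (r_i+r_j)·cross = 23·622.5000 = 14317.5000
edge 5: (4.5,39)→(3,28)  cross = 4.5·28 − 3·39 = 9.0000; (r_i+r_j)·cross = 7.5·9.0000 = 67.5000
Σcross = 663.2500 → A = |Σcross|/2 = 331.6250 mm²
Σ(r_i+r_j)·cross = 18722.7500 → first moment M = |Σ|/6 = 3120.4583
R_c = M/A = 3120.4583/331.6250 = 9.4096 mm
θ = 296° = 5.166175 rad
V = θ·R_c·A = 5.166175·9.4096·331.6250 = 16120.833 mm³

Volume = 16120.833 mm³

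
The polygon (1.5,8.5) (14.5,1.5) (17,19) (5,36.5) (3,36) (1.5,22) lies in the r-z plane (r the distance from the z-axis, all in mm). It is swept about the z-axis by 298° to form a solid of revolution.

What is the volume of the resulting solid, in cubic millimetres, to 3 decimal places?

Profile (r,z), 6 vertices: (1.5,8.5) (14.5,1.5) (17,19) (5,36.5) (3,36) (1.5,22)
edge 0: (1.5,8.5)→(14.5,1.5)  cross = 1.5·1.5 − 14.5·8.5 = -121.0000; (r_i+r_j)·cross = 16·-121.0000 = -1936.0000
edge 1: (14.5,1.5)→(17,19)  cross = 14.5·19 − 17·1.5 = 250.0000; (r_i+r_j)·cross = 31.5·250.0000 = 7875.0000
edge 2: (17,19)→(5,36.5)  cross = 17·36.5 − 5·19 = 525.5000; (r_i+r_j)·cross = 22·525.5000 = 11561.0000
edge 3: (5,36.5)→(3,36)  cross = 5·36 − 3·36.5 = 70.5000; (r_i+r_j)·cross = 8·70.5000 = 564.0000
edge 4: (3,36)→(1.5,22)  cross = 3·22 − 1.5·36 = 12.0000; (r_i+r_j)·cross = 4.5·12.0000 = 54.0000
edge 5: (1.5,22)→(1.5,8.5)  cross = 1.5·8.5 − 1.5·22 = -20.2500; (r_i+r_j)·cross = 3·-20.2500 = -60.7500
Σcross = 716.7500 → A = |Σcross|/2 = 358.3750 mm²
Σ(r_i+r_j)·cross = 18057.2500 → first moment M = |Σ|/6 = 3009.5417
R_c = M/A = 3009.5417/358.3750 = 8.3977 mm
θ = 298° = 5.201081 rad
V = θ·R_c·A = 5.201081·8.3977·358.3750 = 15652.870 mm³

Volume = 15652.870 mm³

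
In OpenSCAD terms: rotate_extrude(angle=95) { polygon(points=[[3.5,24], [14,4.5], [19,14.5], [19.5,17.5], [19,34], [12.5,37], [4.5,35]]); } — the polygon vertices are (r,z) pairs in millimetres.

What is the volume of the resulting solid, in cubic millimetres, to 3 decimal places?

Volume = 7229.361 mm³

Profile (r,z), 7 vertices: (3.5,24) (14,4.5) (19,14.5) (19.5,17.5) (19,34) (12.5,37) (4.5,35)
edge 0: (3.5,24)→(14,4.5)  cross = 3.5·4.5 − 14·24 = -320.2500; (r_i+r_j)·cross = 17.5·-320.2500 = -5604.3750
edge 1: (14,4.5)→(19,14.5)  cross = 14·14.5 − 19·4.5 = 117.5000; (r_i+r_j)·cross = 33·117.5000 = 3877.5000
edge 2: (19,14.5)→(19.5,17.5)  cross = 19·17.5 − 19.5·14.5 = 49.7500; (r_i+r_j)·cross = 38.5·49.7500 = 1915.3750
edge 3: (19.5,17.5)→(19,34)  cross = 19.5·34 − 19·17.5 = 330.5000; (r_i+r_j)·cross = 38.5·330.5000 = 12724.2500
edge 4: (19,34)→(12.5,37)  cross = 19·37 − 12.5·34 = 278.0000; (r_i+r_j)·cross = 31.5·278.0000 = 8757.0000
edge 5: (12.5,37)→(4.5,35)  cross = 12.5·35 − 4.5·37 = 271.0000; (r_i+r_j)·cross = 17·271.0000 = 4607.0000
edge 6: (4.5,35)→(3.5,24)  cross = 4.5·24 − 3.5·35 = -14.5000; (r_i+r_j)·cross = 8·-14.5000 = -116.0000
Σcross = 712.0000 → A = |Σcross|/2 = 356.0000 mm²
Σ(r_i+r_j)·cross = 26160.7500 → first moment M = |Σ|/6 = 4360.1250
R_c = M/A = 4360.1250/356.0000 = 12.2475 mm
θ = 95° = 1.658063 rad
V = θ·R_c·A = 1.658063·12.2475·356.0000 = 7229.361 mm³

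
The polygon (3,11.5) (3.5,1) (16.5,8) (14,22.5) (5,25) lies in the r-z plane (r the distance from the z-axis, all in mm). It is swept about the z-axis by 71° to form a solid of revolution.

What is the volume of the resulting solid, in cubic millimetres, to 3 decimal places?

Profile (r,z), 5 vertices: (3,11.5) (3.5,1) (16.5,8) (14,22.5) (5,25)
edge 0: (3,11.5)→(3.5,1)  cross = 3·1 − 3.5·11.5 = -37.2500; (r_i+r_j)·cross = 6.5·-37.2500 = -242.1250
edge 1: (3.5,1)→(16.5,8)  cross = 3.5·8 − 16.5·1 = 11.5000; (r_i+r_j)·cross = 20·11.5000 = 230.0000
edge 2: (16.5,8)→(14,22.5)  cross = 16.5·22.5 − 14·8 = 259.2500; (r_i+r_j)·cross = 30.5·259.2500 = 7907.1250
edge 3: (14,22.5)→(5,25)  cross = 14·25 − 5·22.5 = 237.5000; (r_i+r_j)·cross = 19·237.5000 = 4512.5000
edge 4: (5,25)→(3,11.5)  cross = 5·11.5 − 3·25 = -17.5000; (r_i+r_j)·cross = 8·-17.5000 = -140.0000
Σcross = 453.5000 → A = |Σcross|/2 = 226.7500 mm²
Σ(r_i+r_j)·cross = 12267.5000 → first moment M = |Σ|/6 = 2044.5833
R_c = M/A = 2044.5833/226.7500 = 9.0169 mm
θ = 71° = 1.239184 rad
V = θ·R_c·A = 1.239184·9.0169·226.7500 = 2533.614 mm³

Volume = 2533.614 mm³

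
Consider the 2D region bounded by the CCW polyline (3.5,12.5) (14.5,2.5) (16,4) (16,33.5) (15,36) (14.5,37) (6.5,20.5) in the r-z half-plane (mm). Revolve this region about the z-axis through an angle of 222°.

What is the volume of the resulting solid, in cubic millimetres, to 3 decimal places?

Profile (r,z), 7 vertices: (3.5,12.5) (14.5,2.5) (16,4) (16,33.5) (15,36) (14.5,37) (6.5,20.5)
edge 0: (3.5,12.5)→(14.5,2.5)  cross = 3.5·2.5 − 14.5·12.5 = -172.5000; (r_i+r_j)·cross = 18·-172.5000 = -3105.0000
edge 1: (14.5,2.5)→(16,4)  cross = 14.5·4 − 16·2.5 = 18.0000; (r_i+r_j)·cross = 30.5·18.0000 = 549.0000
edge 2: (16,4)→(16,33.5)  cross = 16·33.5 − 16·4 = 472.0000; (r_i+r_j)·cross = 32·472.0000 = 15104.0000
edge 3: (16,33.5)→(15,36)  cross = 16·36 − 15·33.5 = 73.5000; (r_i+r_j)·cross = 31·73.5000 = 2278.5000
edge 4: (15,36)→(14.5,37)  cross = 15·37 − 14.5·36 = 33.0000; (r_i+r_j)·cross = 29.5·33.0000 = 973.5000
edge 5: (14.5,37)→(6.5,20.5)  cross = 14.5·20.5 − 6.5·37 = 56.7500; (r_i+r_j)·cross = 21·56.7500 = 1191.7500
edge 6: (6.5,20.5)→(3.5,12.5)  cross = 6.5·12.5 − 3.5·20.5 = 9.5000; (r_i+r_j)·cross = 10·9.5000 = 95.0000
Σcross = 490.2500 → A = |Σcross|/2 = 245.1250 mm²
Σ(r_i+r_j)·cross = 17086.7500 → first moment M = |Σ|/6 = 2847.7917
R_c = M/A = 2847.7917/245.1250 = 11.6177 mm
θ = 222° = 3.874631 rad
V = θ·R_c·A = 3.874631·11.6177·245.1250 = 11034.142 mm³

Volume = 11034.142 mm³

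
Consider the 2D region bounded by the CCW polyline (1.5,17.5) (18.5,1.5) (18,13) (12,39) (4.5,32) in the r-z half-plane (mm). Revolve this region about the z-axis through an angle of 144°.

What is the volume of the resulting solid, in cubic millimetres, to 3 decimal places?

Volume = 8950.397 mm³

Profile (r,z), 5 vertices: (1.5,17.5) (18.5,1.5) (18,13) (12,39) (4.5,32)
edge 0: (1.5,17.5)→(18.5,1.5)  cross = 1.5·1.5 − 18.5·17.5 = -321.5000; (r_i+r_j)·cross = 20·-321.5000 = -6430.0000
edge 1: (18.5,1.5)→(18,13)  cross = 18.5·13 − 18·1.5 = 213.5000; (r_i+r_j)·cross = 36.5·213.5000 = 7792.7500
edge 2: (18,13)→(12,39)  cross = 18·39 − 12·13 = 546.0000; (r_i+r_j)·cross = 30·546.0000 = 16380.0000
edge 3: (12,39)→(4.5,32)  cross = 12·32 − 4.5·39 = 208.5000; (r_i+r_j)·cross = 16.5·208.5000 = 3440.2500
edge 4: (4.5,32)→(1.5,17.5)  cross = 4.5·17.5 − 1.5·32 = 30.7500; (r_i+r_j)·cross = 6·30.7500 = 184.5000
Σcross = 677.2500 → A = |Σcross|/2 = 338.6250 mm²
Σ(r_i+r_j)·cross = 21367.5000 → first moment M = |Σ|/6 = 3561.2500
R_c = M/A = 3561.2500/338.6250 = 10.5168 mm
θ = 144° = 2.513274 rad
V = θ·R_c·A = 2.513274·10.5168·338.6250 = 8950.397 mm³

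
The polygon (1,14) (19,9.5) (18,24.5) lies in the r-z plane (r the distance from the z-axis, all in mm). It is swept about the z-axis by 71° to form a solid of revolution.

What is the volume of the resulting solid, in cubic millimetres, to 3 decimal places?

Volume = 2083.688 mm³

Profile (r,z), 3 vertices: (1,14) (19,9.5) (18,24.5)
edge 0: (1,14)→(19,9.5)  cross = 1·9.5 − 19·14 = -256.5000; (r_i+r_j)·cross = 20·-256.5000 = -5130.0000
edge 1: (19,9.5)→(18,24.5)  cross = 19·24.5 − 18·9.5 = 294.5000; (r_i+r_j)·cross = 37·294.5000 = 10896.5000
edge 2: (18,24.5)→(1,14)  cross = 18·14 − 1·24.5 = 227.5000; (r_i+r_j)·cross = 19·227.5000 = 4322.5000
Σcross = 265.5000 → A = |Σcross|/2 = 132.7500 mm²
Σ(r_i+r_j)·cross = 10089.0000 → first moment M = |Σ|/6 = 1681.5000
R_c = M/A = 1681.5000/132.7500 = 12.6667 mm
θ = 71° = 1.239184 rad
V = θ·R_c·A = 1.239184·12.6667·132.7500 = 2083.688 mm³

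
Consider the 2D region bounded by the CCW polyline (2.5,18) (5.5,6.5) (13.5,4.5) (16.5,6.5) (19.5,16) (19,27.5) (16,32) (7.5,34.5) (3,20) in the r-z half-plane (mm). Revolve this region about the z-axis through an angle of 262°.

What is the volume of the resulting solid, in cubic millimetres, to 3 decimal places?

Volume = 19930.291 mm³

Profile (r,z), 9 vertices: (2.5,18) (5.5,6.5) (13.5,4.5) (16.5,6.5) (19.5,16) (19,27.5) (16,32) (7.5,34.5) (3,20)
edge 0: (2.5,18)→(5.5,6.5)  cross = 2.5·6.5 − 5.5·18 = -82.7500; (r_i+r_j)·cross = 8·-82.7500 = -662.0000
edge 1: (5.5,6.5)→(13.5,4.5)  cross = 5.5·4.5 − 13.5·6.5 = -63.0000; (r_i+r_j)·cross = 19·-63.0000 = -1197.0000
edge 2: (13.5,4.5)→(16.5,6.5)  cross = 13.5·6.5 − 16.5·4.5 = 13.5000; (r_i+r_j)·cross = 30·13.5000 = 405.0000
edge 3: (16.5,6.5)→(19.5,16)  cross = 16.5·16 − 19.5·6.5 = 137.2500; (r_i+r_j)·cross = 36·137.2500 = 4941.0000
edge 4: (19.5,16)→(19,27.5)  cross = 19.5·27.5 − 19·16 = 232.2500; (r_i+r_j)·cross = 38.5·232.2500 = 8941.6250
edge 5: (19,27.5)→(16,32)  cross = 19·32 − 16·27.5 = 168.0000; (r_i+r_j)·cross = 35·168.0000 = 5880.0000
edge 6: (16,32)→(7.5,34.5)  cross = 16·34.5 − 7.5·32 = 312.0000; (r_i+r_j)·cross = 23.5·312.0000 = 7332.0000
edge 7: (7.5,34.5)→(3,20)  cross = 7.5·20 − 3·34.5 = 46.5000; (r_i+r_j)·cross = 10.5·46.5000 = 488.2500
edge 8: (3,20)→(2.5,18)  cross = 3·18 − 2.5·20 = 4.0000; (r_i+r_j)·cross = 5.5·4.0000 = 22.0000
Σcross = 767.7500 → A = |Σcross|/2 = 383.8750 mm²
Σ(r_i+r_j)·cross = 26150.8750 → first moment M = |Σ|/6 = 4358.4792
R_c = M/A = 4358.4792/383.8750 = 11.3539 mm
θ = 262° = 4.572763 rad
V = θ·R_c·A = 4.572763·11.3539·383.8750 = 19930.291 mm³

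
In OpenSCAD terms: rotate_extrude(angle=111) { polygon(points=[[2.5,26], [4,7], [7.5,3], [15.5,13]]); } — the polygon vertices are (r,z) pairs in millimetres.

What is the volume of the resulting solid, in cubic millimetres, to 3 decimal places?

Volume = 2200.145 mm³

Profile (r,z), 4 vertices: (2.5,26) (4,7) (7.5,3) (15.5,13)
edge 0: (2.5,26)→(4,7)  cross = 2.5·7 − 4·26 = -86.5000; (r_i+r_j)·cross = 6.5·-86.5000 = -562.2500
edge 1: (4,7)→(7.5,3)  cross = 4·3 − 7.5·7 = -40.5000; (r_i+r_j)·cross = 11.5·-40.5000 = -465.7500
edge 2: (7.5,3)→(15.5,13)  cross = 7.5·13 − 15.5·3 = 51.0000; (r_i+r_j)·cross = 23·51.0000 = 1173.0000
edge 3: (15.5,13)→(2.5,26)  cross = 15.5·26 − 2.5·13 = 370.5000; (r_i+r_j)·cross = 18·370.5000 = 6669.0000
Σcross = 294.5000 → A = |Σcross|/2 = 147.2500 mm²
Σ(r_i+r_j)·cross = 6814.0000 → first moment M = |Σ|/6 = 1135.6667
R_c = M/A = 1135.6667/147.2500 = 7.7125 mm
θ = 111° = 1.937315 rad
V = θ·R_c·A = 1.937315·7.7125·147.2500 = 2200.145 mm³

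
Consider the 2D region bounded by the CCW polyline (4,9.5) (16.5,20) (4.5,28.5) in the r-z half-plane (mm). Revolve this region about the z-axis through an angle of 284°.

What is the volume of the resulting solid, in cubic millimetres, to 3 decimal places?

Volume = 4796.674 mm³

Profile (r,z), 3 vertices: (4,9.5) (16.5,20) (4.5,28.5)
edge 0: (4,9.5)→(16.5,20)  cross = 4·20 − 16.5·9.5 = -76.7500; (r_i+r_j)·cross = 20.5·-76.7500 = -1573.3750
edge 1: (16.5,20)→(4.5,28.5)  cross = 16.5·28.5 − 4.5·20 = 380.2500; (r_i+r_j)·cross = 21·380.2500 = 7985.2500
edge 2: (4.5,28.5)→(4,9.5)  cross = 4.5·9.5 − 4·28.5 = -71.2500; (r_i+r_j)·cross = 8.5·-71.2500 = -605.6250
Σcross = 232.2500 → A = |Σcross|/2 = 116.1250 mm²
Σ(r_i+r_j)·cross = 5806.2500 → first moment M = |Σ|/6 = 967.7083
R_c = M/A = 967.7083/116.1250 = 8.3333 mm
θ = 284° = 4.956735 rad
V = θ·R_c·A = 4.956735·8.3333·116.1250 = 4796.674 mm³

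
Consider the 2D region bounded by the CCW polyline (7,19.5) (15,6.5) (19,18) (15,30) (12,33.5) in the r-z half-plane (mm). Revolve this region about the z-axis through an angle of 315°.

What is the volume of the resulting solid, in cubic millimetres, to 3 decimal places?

Profile (r,z), 5 vertices: (7,19.5) (15,6.5) (19,18) (15,30) (12,33.5)
edge 0: (7,19.5)→(15,6.5)  cross = 7·6.5 − 15·19.5 = -247.0000; (r_i+r_j)·cross = 22·-247.0000 = -5434.0000
edge 1: (15,6.5)→(19,18)  cross = 15·18 − 19·6.5 = 146.5000; (r_i+r_j)·cross = 34·146.5000 = 4981.0000
edge 2: (19,18)→(15,30)  cross = 19·30 − 15·18 = 300.0000; (r_i+r_j)·cross = 34·300.0000 = 10200.0000
edge 3: (15,30)→(12,33.5)  cross = 15·33.5 − 12·30 = 142.5000; (r_i+r_j)·cross = 27·142.5000 = 3847.5000
edge 4: (12,33.5)→(7,19.5)  cross = 12·19.5 − 7·33.5 = -0.5000; (r_i+r_j)·cross = 19·-0.5000 = -9.5000
Σcross = 341.5000 → A = |Σcross|/2 = 170.7500 mm²
Σ(r_i+r_j)·cross = 13585.0000 → first moment M = |Σ|/6 = 2264.1667
R_c = M/A = 2264.1667/170.7500 = 13.2601 mm
θ = 315° = 5.497787 rad
V = θ·R_c·A = 5.497787·13.2601·170.7500 = 12447.906 mm³

Volume = 12447.906 mm³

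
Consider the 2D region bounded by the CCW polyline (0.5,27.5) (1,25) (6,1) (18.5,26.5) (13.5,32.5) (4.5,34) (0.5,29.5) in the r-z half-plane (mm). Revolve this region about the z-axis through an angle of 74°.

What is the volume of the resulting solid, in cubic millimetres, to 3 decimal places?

Profile (r,z), 7 vertices: (0.5,27.5) (1,25) (6,1) (18.5,26.5) (13.5,32.5) (4.5,34) (0.5,29.5)
edge 0: (0.5,27.5)→(1,25)  cross = 0.5·25 − 1·27.5 = -15.0000; (r_i+r_j)·cross = 1.5·-15.0000 = -22.5000
edge 1: (1,25)→(6,1)  cross = 1·1 − 6·25 = -149.0000; (r_i+r_j)·cross = 7·-149.0000 = -1043.0000
edge 2: (6,1)→(18.5,26.5)  cross = 6·26.5 − 18.5·1 = 140.5000; (r_i+r_j)·cross = 24.5·140.5000 = 3442.2500
edge 3: (18.5,26.5)→(13.5,32.5)  cross = 18.5·32.5 − 13.5·26.5 = 243.5000; (r_i+r_j)·cross = 32·243.5000 = 7792.0000
edge 4: (13.5,32.5)→(4.5,34)  cross = 13.5·34 − 4.5·32.5 = 312.7500; (r_i+r_j)·cross = 18·312.7500 = 5629.5000
edge 5: (4.5,34)→(0.5,29.5)  cross = 4.5·29.5 − 0.5·34 = 115.7500; (r_i+r_j)·cross = 5·115.7500 = 578.7500
edge 6: (0.5,29.5)→(0.5,27.5)  cross = 0.5·27.5 − 0.5·29.5 = -1.0000; (r_i+r_j)·cross = 1·-1.0000 = -1.0000
Σcross = 647.5000 → A = |Σcross|/2 = 323.7500 mm²
Σ(r_i+r_j)·cross = 16376.0000 → first moment M = |Σ|/6 = 2729.3333
R_c = M/A = 2729.3333/323.7500 = 8.4304 mm
θ = 74° = 1.291544 rad
V = θ·R_c·A = 1.291544·8.4304·323.7500 = 3525.053 mm³

Volume = 3525.053 mm³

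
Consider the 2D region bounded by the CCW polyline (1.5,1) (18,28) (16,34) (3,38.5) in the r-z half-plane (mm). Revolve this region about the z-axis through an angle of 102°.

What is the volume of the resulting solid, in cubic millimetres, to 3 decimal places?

Profile (r,z), 4 vertices: (1.5,1) (18,28) (16,34) (3,38.5)
edge 0: (1.5,1)→(18,28)  cross = 1.5·28 − 18·1 = 24.0000; (r_i+r_j)·cross = 19.5·24.0000 = 468.0000
edge 1: (18,28)→(16,34)  cross = 18·34 − 16·28 = 164.0000; (r_i+r_j)·cross = 34·164.0000 = 5576.0000
edge 2: (16,34)→(3,38.5)  cross = 16·38.5 − 3·34 = 514.0000; (r_i+r_j)·cross = 19·514.0000 = 9766.0000
edge 3: (3,38.5)→(1.5,1)  cross = 3·1 − 1.5·38.5 = -54.7500; (r_i+r_j)·cross = 4.5·-54.7500 = -246.3750
Σcross = 647.2500 → A = |Σcross|/2 = 323.6250 mm²
Σ(r_i+r_j)·cross = 15563.6250 → first moment M = |Σ|/6 = 2593.9375
R_c = M/A = 2593.9375/323.6250 = 8.0153 mm
θ = 102° = 1.780236 rad
V = θ·R_c·A = 1.780236·8.0153·323.6250 = 4617.820 mm³

Volume = 4617.820 mm³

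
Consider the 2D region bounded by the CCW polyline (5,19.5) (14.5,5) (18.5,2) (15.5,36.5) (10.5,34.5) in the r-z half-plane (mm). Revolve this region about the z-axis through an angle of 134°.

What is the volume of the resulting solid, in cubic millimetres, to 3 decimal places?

Profile (r,z), 5 vertices: (5,19.5) (14.5,5) (18.5,2) (15.5,36.5) (10.5,34.5)
edge 0: (5,19.5)→(14.5,5)  cross = 5·5 − 14.5·19.5 = -257.7500; (r_i+r_j)·cross = 19.5·-257.7500 = -5026.1250
edge 1: (14.5,5)→(18.5,2)  cross = 14.5·2 − 18.5·5 = -63.5000; (r_i+r_j)·cross = 33·-63.5000 = -2095.5000
edge 2: (18.5,2)→(15.5,36.5)  cross = 18.5·36.5 − 15.5·2 = 644.2500; (r_i+r_j)·cross = 34·644.2500 = 21904.5000
edge 3: (15.5,36.5)→(10.5,34.5)  cross = 15.5·34.5 − 10.5·36.5 = 151.5000; (r_i+r_j)·cross = 26·151.5000 = 3939.0000
edge 4: (10.5,34.5)→(5,19.5)  cross = 10.5·19.5 − 5·34.5 = 32.2500; (r_i+r_j)·cross = 15.5·32.2500 = 499.8750
Σcross = 506.7500 → A = |Σcross|/2 = 253.3750 mm²
Σ(r_i+r_j)·cross = 19221.7500 → first moment M = |Σ|/6 = 3203.6250
R_c = M/A = 3203.6250/253.3750 = 12.6438 mm
θ = 134° = 2.338741 rad
V = θ·R_c·A = 2.338741·12.6438·253.3750 = 7492.450 mm³

Volume = 7492.450 mm³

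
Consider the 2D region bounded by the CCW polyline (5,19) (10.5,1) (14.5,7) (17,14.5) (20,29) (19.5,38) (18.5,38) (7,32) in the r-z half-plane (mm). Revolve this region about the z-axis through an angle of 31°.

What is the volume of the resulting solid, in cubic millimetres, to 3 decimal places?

Volume = 2341.076 mm³

Profile (r,z), 8 vertices: (5,19) (10.5,1) (14.5,7) (17,14.5) (20,29) (19.5,38) (18.5,38) (7,32)
edge 0: (5,19)→(10.5,1)  cross = 5·1 − 10.5·19 = -194.5000; (r_i+r_j)·cross = 15.5·-194.5000 = -3014.7500
edge 1: (10.5,1)→(14.5,7)  cross = 10.5·7 − 14.5·1 = 59.0000; (r_i+r_j)·cross = 25·59.0000 = 1475.0000
edge 2: (14.5,7)→(17,14.5)  cross = 14.5·14.5 − 17·7 = 91.2500; (r_i+r_j)·cross = 31.5·91.2500 = 2874.3750
edge 3: (17,14.5)→(20,29)  cross = 17·29 − 20·14.5 = 203.0000; (r_i+r_j)·cross = 37·203.0000 = 7511.0000
edge 4: (20,29)→(19.5,38)  cross = 20·38 − 19.5·29 = 194.5000; (r_i+r_j)·cross = 39.5·194.5000 = 7682.7500
edge 5: (19.5,38)→(18.5,38)  cross = 19.5·38 − 18.5·38 = 38.0000; (r_i+r_j)·cross = 38·38.0000 = 1444.0000
edge 6: (18.5,38)→(7,32)  cross = 18.5·32 − 7·38 = 326.0000; (r_i+r_j)·cross = 25.5·326.0000 = 8313.0000
edge 7: (7,32)→(5,19)  cross = 7·19 − 5·32 = -27.0000; (r_i+r_j)·cross = 12·-27.0000 = -324.0000
Σcross = 690.2500 → A = |Σcross|/2 = 345.1250 mm²
Σ(r_i+r_j)·cross = 25961.3750 → first moment M = |Σ|/6 = 4326.8958
R_c = M/A = 4326.8958/345.1250 = 12.5372 mm
θ = 31° = 0.541052 rad
V = θ·R_c·A = 0.541052·12.5372·345.1250 = 2341.076 mm³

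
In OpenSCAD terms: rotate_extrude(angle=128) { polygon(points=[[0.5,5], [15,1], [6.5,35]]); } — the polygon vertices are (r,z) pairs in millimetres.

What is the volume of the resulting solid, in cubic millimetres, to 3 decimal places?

Volume = 3759.858 mm³

Profile (r,z), 3 vertices: (0.5,5) (15,1) (6.5,35)
edge 0: (0.5,5)→(15,1)  cross = 0.5·1 − 15·5 = -74.5000; (r_i+r_j)·cross = 15.5·-74.5000 = -1154.7500
edge 1: (15,1)→(6.5,35)  cross = 15·35 − 6.5·1 = 518.5000; (r_i+r_j)·cross = 21.5·518.5000 = 11147.7500
edge 2: (6.5,35)→(0.5,5)  cross = 6.5·5 − 0.5·35 = 15.0000; (r_i+r_j)·cross = 7·15.0000 = 105.0000
Σcross = 459.0000 → A = |Σcross|/2 = 229.5000 mm²
Σ(r_i+r_j)·cross = 10098.0000 → first moment M = |Σ|/6 = 1683.0000
R_c = M/A = 1683.0000/229.5000 = 7.3333 mm
θ = 128° = 2.234021 rad
V = θ·R_c·A = 2.234021·7.3333·229.5000 = 3759.858 mm³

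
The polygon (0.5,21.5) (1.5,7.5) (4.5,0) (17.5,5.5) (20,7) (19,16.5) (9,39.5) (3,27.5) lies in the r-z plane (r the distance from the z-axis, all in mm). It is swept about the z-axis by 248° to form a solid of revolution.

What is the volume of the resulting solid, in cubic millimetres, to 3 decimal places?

Volume = 19491.130 mm³

Profile (r,z), 8 vertices: (0.5,21.5) (1.5,7.5) (4.5,0) (17.5,5.5) (20,7) (19,16.5) (9,39.5) (3,27.5)
edge 0: (0.5,21.5)→(1.5,7.5)  cross = 0.5·7.5 − 1.5·21.5 = -28.5000; (r_i+r_j)·cross = 2·-28.5000 = -57.0000
edge 1: (1.5,7.5)→(4.5,0)  cross = 1.5·0 − 4.5·7.5 = -33.7500; (r_i+r_j)·cross = 6·-33.7500 = -202.5000
edge 2: (4.5,0)→(17.5,5.5)  cross = 4.5·5.5 − 17.5·0 = 24.7500; (r_i+r_j)·cross = 22·24.7500 = 544.5000
edge 3: (17.5,5.5)→(20,7)  cross = 17.5·7 − 20·5.5 = 12.5000; (r_i+r_j)·cross = 37.5·12.5000 = 468.7500
edge 4: (20,7)→(19,16.5)  cross = 20·16.5 − 19·7 = 197.0000; (r_i+r_j)·cross = 39·197.0000 = 7683.0000
edge 5: (19,16.5)→(9,39.5)  cross = 19·39.5 − 9·16.5 = 602.0000; (r_i+r_j)·cross = 28·602.0000 = 16856.0000
edge 6: (9,39.5)→(3,27.5)  cross = 9·27.5 − 3·39.5 = 129.0000; (r_i+r_j)·cross = 12·129.0000 = 1548.0000
edge 7: (3,27.5)→(0.5,21.5)  cross = 3·21.5 − 0.5·27.5 = 50.7500; (r_i+r_j)·cross = 3.5·50.7500 = 177.6250
Σcross = 953.7500 → A = |Σcross|/2 = 476.8750 mm²
Σ(r_i+r_j)·cross = 27018.3750 → first moment M = |Σ|/6 = 4503.0625
R_c = M/A = 4503.0625/476.8750 = 9.4429 mm
θ = 248° = 4.328417 rad
V = θ·R_c·A = 4.328417·9.4429·476.8750 = 19491.130 mm³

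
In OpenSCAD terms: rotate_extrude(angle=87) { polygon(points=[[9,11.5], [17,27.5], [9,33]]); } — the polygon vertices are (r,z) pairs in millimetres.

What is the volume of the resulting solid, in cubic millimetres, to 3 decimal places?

Volume = 1523.498 mm³

Profile (r,z), 3 vertices: (9,11.5) (17,27.5) (9,33)
edge 0: (9,11.5)→(17,27.5)  cross = 9·27.5 − 17·11.5 = 52.0000; (r_i+r_j)·cross = 26·52.0000 = 1352.0000
edge 1: (17,27.5)→(9,33)  cross = 17·33 − 9·27.5 = 313.5000; (r_i+r_j)·cross = 26·313.5000 = 8151.0000
edge 2: (9,33)→(9,11.5)  cross = 9·11.5 − 9·33 = -193.5000; (r_i+r_j)·cross = 18·-193.5000 = -3483.0000
Σcross = 172.0000 → A = |Σcross|/2 = 86.0000 mm²
Σ(r_i+r_j)·cross = 6020.0000 → first moment M = |Σ|/6 = 1003.3333
R_c = M/A = 1003.3333/86.0000 = 11.6667 mm
θ = 87° = 1.518436 rad
V = θ·R_c·A = 1.518436·11.6667·86.0000 = 1523.498 mm³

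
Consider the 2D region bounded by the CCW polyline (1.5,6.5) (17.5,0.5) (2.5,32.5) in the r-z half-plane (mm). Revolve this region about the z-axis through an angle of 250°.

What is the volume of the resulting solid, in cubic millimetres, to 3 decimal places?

Profile (r,z), 3 vertices: (1.5,6.5) (17.5,0.5) (2.5,32.5)
edge 0: (1.5,6.5)→(17.5,0.5)  cross = 1.5·0.5 − 17.5·6.5 = -113.0000; (r_i+r_j)·cross = 19·-113.0000 = -2147.0000
edge 1: (17.5,0.5)→(2.5,32.5)  cross = 17.5·32.5 − 2.5·0.5 = 567.5000; (r_i+r_j)·cross = 20·567.5000 = 11350.0000
edge 2: (2.5,32.5)→(1.5,6.5)  cross = 2.5·6.5 − 1.5·32.5 = -32.5000; (r_i+r_j)·cross = 4·-32.5000 = -130.0000
Σcross = 422.0000 → A = |Σcross|/2 = 211.0000 mm²
Σ(r_i+r_j)·cross = 9073.0000 → first moment M = |Σ|/6 = 1512.1667
R_c = M/A = 1512.1667/211.0000 = 7.1667 mm
θ = 250° = 4.363323 rad
V = θ·R_c·A = 4.363323·7.1667·211.0000 = 6598.072 mm³

Volume = 6598.072 mm³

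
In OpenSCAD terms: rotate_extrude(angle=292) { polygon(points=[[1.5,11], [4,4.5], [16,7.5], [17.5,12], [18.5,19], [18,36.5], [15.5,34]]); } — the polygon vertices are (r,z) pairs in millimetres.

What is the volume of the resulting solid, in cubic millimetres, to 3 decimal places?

Profile (r,z), 7 vertices: (1.5,11) (4,4.5) (16,7.5) (17.5,12) (18.5,19) (18,36.5) (15.5,34)
edge 0: (1.5,11)→(4,4.5)  cross = 1.5·4.5 − 4·11 = -37.2500; (r_i+r_j)·cross = 5.5·-37.2500 = -204.8750
edge 1: (4,4.5)→(16,7.5)  cross = 4·7.5 − 16·4.5 = -42.0000; (r_i+r_j)·cross = 20·-42.0000 = -840.0000
edge 2: (16,7.5)→(17.5,12)  cross = 16·12 − 17.5·7.5 = 60.7500; (r_i+r_j)·cross = 33.5·60.7500 = 2035.1250
edge 3: (17.5,12)→(18.5,19)  cross = 17.5·19 − 18.5·12 = 110.5000; (r_i+r_j)·cross = 36·110.5000 = 3978.0000
edge 4: (18.5,19)→(18,36.5)  cross = 18.5·36.5 − 18·19 = 333.2500; (r_i+r_j)·cross = 36.5·333.2500 = 12163.6250
edge 5: (18,36.5)→(15.5,34)  cross = 18·34 − 15.5·36.5 = 46.2500; (r_i+r_j)·cross = 33.5·46.2500 = 1549.3750
edge 6: (15.5,34)→(1.5,11)  cross = 15.5·11 − 1.5·34 = 119.5000; (r_i+r_j)·cross = 17·119.5000 = 2031.5000
Σcross = 591.0000 → A = |Σcross|/2 = 295.5000 mm²
Σ(r_i+r_j)·cross = 20712.7500 → first moment M = |Σ|/6 = 3452.1250
R_c = M/A = 3452.1250/295.5000 = 11.6823 mm
θ = 292° = 5.096361 rad
V = θ·R_c·A = 5.096361·11.6823·295.5000 = 17593.277 mm³

Volume = 17593.277 mm³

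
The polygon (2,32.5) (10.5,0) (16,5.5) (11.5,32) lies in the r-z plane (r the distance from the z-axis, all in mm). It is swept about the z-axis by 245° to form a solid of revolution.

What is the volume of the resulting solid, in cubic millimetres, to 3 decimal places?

Profile (r,z), 4 vertices: (2,32.5) (10.5,0) (16,5.5) (11.5,32)
edge 0: (2,32.5)→(10.5,0)  cross = 2·0 − 10.5·32.5 = -341.2500; (r_i+r_j)·cross = 12.5·-341.2500 = -4265.6250
edge 1: (10.5,0)→(16,5.5)  cross = 10.5·5.5 − 16·0 = 57.7500; (r_i+r_j)·cross = 26.5·57.7500 = 1530.3750
edge 2: (16,5.5)→(11.5,32)  cross = 16·32 − 11.5·5.5 = 448.7500; (r_i+r_j)·cross = 27.5·448.7500 = 12340.6250
edge 3: (11.5,32)→(2,32.5)  cross = 11.5·32.5 − 2·32 = 309.7500; (r_i+r_j)·cross = 13.5·309.7500 = 4181.6250
Σcross = 475.0000 → A = |Σcross|/2 = 237.5000 mm²
Σ(r_i+r_j)·cross = 13787.0000 → first moment M = |Σ|/6 = 2297.8333
R_c = M/A = 2297.8333/237.5000 = 9.6751 mm
θ = 245° = 4.276057 rad
V = θ·R_c·A = 4.276057·9.6751·237.5000 = 9825.666 mm³

Volume = 9825.666 mm³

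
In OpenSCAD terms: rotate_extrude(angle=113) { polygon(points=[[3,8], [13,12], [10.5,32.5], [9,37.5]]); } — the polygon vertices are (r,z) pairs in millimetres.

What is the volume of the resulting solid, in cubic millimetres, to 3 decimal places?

Volume = 2421.930 mm³

Profile (r,z), 4 vertices: (3,8) (13,12) (10.5,32.5) (9,37.5)
edge 0: (3,8)→(13,12)  cross = 3·12 − 13·8 = -68.0000; (r_i+r_j)·cross = 16·-68.0000 = -1088.0000
edge 1: (13,12)→(10.5,32.5)  cross = 13·32.5 − 10.5·12 = 296.5000; (r_i+r_j)·cross = 23.5·296.5000 = 6967.7500
edge 2: (10.5,32.5)→(9,37.5)  cross = 10.5·37.5 − 9·32.5 = 101.2500; (r_i+r_j)·cross = 19.5·101.2500 = 1974.3750
edge 3: (9,37.5)→(3,8)  cross = 9·8 − 3·37.5 = -40.5000; (r_i+r_j)·cross = 12·-40.5000 = -486.0000
Σcross = 289.2500 → A = |Σcross|/2 = 144.6250 mm²
Σ(r_i+r_j)·cross = 7368.1250 → first moment M = |Σ|/6 = 1228.0208
R_c = M/A = 1228.0208/144.6250 = 8.4911 mm
θ = 113° = 1.972222 rad
V = θ·R_c·A = 1.972222·8.4911·144.6250 = 2421.930 mm³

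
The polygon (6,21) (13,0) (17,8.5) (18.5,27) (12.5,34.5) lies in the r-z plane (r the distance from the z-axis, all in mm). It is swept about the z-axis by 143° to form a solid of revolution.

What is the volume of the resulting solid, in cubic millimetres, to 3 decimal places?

Profile (r,z), 5 vertices: (6,21) (13,0) (17,8.5) (18.5,27) (12.5,34.5)
edge 0: (6,21)→(13,0)  cross = 6·0 − 13·21 = -273.0000; (r_i+r_j)·cross = 19·-273.0000 = -5187.0000
edge 1: (13,0)→(17,8.5)  cross = 13·8.5 − 17·0 = 110.5000; (r_i+r_j)·cross = 30·110.5000 = 3315.0000
edge 2: (17,8.5)→(18.5,27)  cross = 17·27 − 18.5·8.5 = 301.7500; (r_i+r_j)·cross = 35.5·301.7500 = 10712.1250
edge 3: (18.5,27)→(12.5,34.5)  cross = 18.5·34.5 − 12.5·27 = 300.7500; (r_i+r_j)·cross = 31·300.7500 = 9323.2500
edge 4: (12.5,34.5)→(6,21)  cross = 12.5·21 − 6·34.5 = 55.5000; (r_i+r_j)·cross = 18.5·55.5000 = 1026.7500
Σcross = 495.5000 → A = |Σcross|/2 = 247.7500 mm²
Σ(r_i+r_j)·cross = 19190.1250 → first moment M = |Σ|/6 = 3198.3542
R_c = M/A = 3198.3542/247.7500 = 12.9096 mm
θ = 143° = 2.495821 rad
V = θ·R_c·A = 2.495821·12.9096·247.7500 = 7982.519 mm³

Volume = 7982.519 mm³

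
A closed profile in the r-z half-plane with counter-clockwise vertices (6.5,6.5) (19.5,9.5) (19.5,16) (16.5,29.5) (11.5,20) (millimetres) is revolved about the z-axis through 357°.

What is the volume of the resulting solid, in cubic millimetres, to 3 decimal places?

Profile (r,z), 5 vertices: (6.5,6.5) (19.5,9.5) (19.5,16) (16.5,29.5) (11.5,20)
edge 0: (6.5,6.5)→(19.5,9.5)  cross = 6.5·9.5 − 19.5·6.5 = -65.0000; (r_i+r_j)·cross = 26·-65.0000 = -1690.0000
edge 1: (19.5,9.5)→(19.5,16)  cross = 19.5·16 − 19.5·9.5 = 126.7500; (r_i+r_j)·cross = 39·126.7500 = 4943.2500
edge 2: (19.5,16)→(16.5,29.5)  cross = 19.5·29.5 − 16.5·16 = 311.2500; (r_i+r_j)·cross = 36·311.2500 = 11205.0000
edge 3: (16.5,29.5)→(11.5,20)  cross = 16.5·20 − 11.5·29.5 = -9.2500; (r_i+r_j)·cross = 28·-9.2500 = -259.0000
edge 4: (11.5,20)→(6.5,6.5)  cross = 11.5·6.5 − 6.5·20 = -55.2500; (r_i+r_j)·cross = 18·-55.2500 = -994.5000
Σcross = 308.5000 → A = |Σcross|/2 = 154.2500 mm²
Σ(r_i+r_j)·cross = 13204.7500 → first moment M = |Σ|/6 = 2200.7917
R_c = M/A = 2200.7917/154.2500 = 14.2677 mm
θ = 357° = 6.230825 rad
V = θ·R_c·A = 6.230825·14.2677·154.2500 = 13712.749 mm³

Volume = 13712.749 mm³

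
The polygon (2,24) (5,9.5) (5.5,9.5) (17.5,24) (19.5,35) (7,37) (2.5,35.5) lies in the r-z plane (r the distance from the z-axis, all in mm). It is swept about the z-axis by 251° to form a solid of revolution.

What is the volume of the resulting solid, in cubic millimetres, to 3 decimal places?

Volume = 13041.298 mm³

Profile (r,z), 7 vertices: (2,24) (5,9.5) (5.5,9.5) (17.5,24) (19.5,35) (7,37) (2.5,35.5)
edge 0: (2,24)→(5,9.5)  cross = 2·9.5 − 5·24 = -101.0000; (r_i+r_j)·cross = 7·-101.0000 = -707.0000
edge 1: (5,9.5)→(5.5,9.5)  cross = 5·9.5 − 5.5·9.5 = -4.7500; (r_i+r_j)·cross = 10.5·-4.7500 = -49.8750
edge 2: (5.5,9.5)→(17.5,24)  cross = 5.5·24 − 17.5·9.5 = -34.2500; (r_i+r_j)·cross = 23·-34.2500 = -787.7500
edge 3: (17.5,24)→(19.5,35)  cross = 17.5·35 − 19.5·24 = 144.5000; (r_i+r_j)·cross = 37·144.5000 = 5346.5000
edge 4: (19.5,35)→(7,37)  cross = 19.5·37 − 7·35 = 476.5000; (r_i+r_j)·cross = 26.5·476.5000 = 12627.2500
edge 5: (7,37)→(2.5,35.5)  cross = 7·35.5 − 2.5·37 = 156.0000; (r_i+r_j)·cross = 9.5·156.0000 = 1482.0000
edge 6: (2.5,35.5)→(2,24)  cross = 2.5·24 − 2·35.5 = -11.0000; (r_i+r_j)·cross = 4.5·-11.0000 = -49.5000
Σcross = 626.0000 → A = |Σcross|/2 = 313.0000 mm²
Σ(r_i+r_j)·cross = 17861.6250 → first moment M = |Σ|/6 = 2976.9375
R_c = M/A = 2976.9375/313.0000 = 9.5110 mm
θ = 251° = 4.380776 rad
V = θ·R_c·A = 4.380776·9.5110·313.0000 = 13041.298 mm³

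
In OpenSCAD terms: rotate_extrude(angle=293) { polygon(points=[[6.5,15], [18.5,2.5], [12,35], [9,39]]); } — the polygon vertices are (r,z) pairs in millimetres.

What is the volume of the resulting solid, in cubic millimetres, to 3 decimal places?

Volume = 11658.432 mm³

Profile (r,z), 4 vertices: (6.5,15) (18.5,2.5) (12,35) (9,39)
edge 0: (6.5,15)→(18.5,2.5)  cross = 6.5·2.5 − 18.5·15 = -261.2500; (r_i+r_j)·cross = 25·-261.2500 = -6531.2500
edge 1: (18.5,2.5)→(12,35)  cross = 18.5·35 − 12·2.5 = 617.5000; (r_i+r_j)·cross = 30.5·617.5000 = 18833.7500
edge 2: (12,35)→(9,39)  cross = 12·39 − 9·35 = 153.0000; (r_i+r_j)·cross = 21·153.0000 = 3213.0000
edge 3: (9,39)→(6.5,15)  cross = 9·15 − 6.5·39 = -118.5000; (r_i+r_j)·cross = 15.5·-118.5000 = -1836.7500
Σcross = 390.7500 → A = |Σcross|/2 = 195.3750 mm²
Σ(r_i+r_j)·cross = 13678.7500 → first moment M = |Σ|/6 = 2279.7917
R_c = M/A = 2279.7917/195.3750 = 11.6688 mm
θ = 293° = 5.113815 rad
V = θ·R_c·A = 5.113815·11.6688·195.3750 = 11658.432 mm³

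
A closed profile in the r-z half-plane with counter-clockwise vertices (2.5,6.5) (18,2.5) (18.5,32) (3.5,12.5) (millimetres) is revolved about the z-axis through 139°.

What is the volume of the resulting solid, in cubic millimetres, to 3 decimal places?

Volume = 7940.323 mm³

Profile (r,z), 4 vertices: (2.5,6.5) (18,2.5) (18.5,32) (3.5,12.5)
edge 0: (2.5,6.5)→(18,2.5)  cross = 2.5·2.5 − 18·6.5 = -110.7500; (r_i+r_j)·cross = 20.5·-110.7500 = -2270.3750
edge 1: (18,2.5)→(18.5,32)  cross = 18·32 − 18.5·2.5 = 529.7500; (r_i+r_j)·cross = 36.5·529.7500 = 19335.8750
edge 2: (18.5,32)→(3.5,12.5)  cross = 18.5·12.5 − 3.5·32 = 119.2500; (r_i+r_j)·cross = 22·119.2500 = 2623.5000
edge 3: (3.5,12.5)→(2.5,6.5)  cross = 3.5·6.5 − 2.5·12.5 = -8.5000; (r_i+r_j)·cross = 6·-8.5000 = -51.0000
Σcross = 529.7500 → A = |Σcross|/2 = 264.8750 mm²
Σ(r_i+r_j)·cross = 19638.0000 → first moment M = |Σ|/6 = 3273.0000
R_c = M/A = 3273.0000/264.8750 = 12.3568 mm
θ = 139° = 2.426008 rad
V = θ·R_c·A = 2.426008·12.3568·264.8750 = 7940.323 mm³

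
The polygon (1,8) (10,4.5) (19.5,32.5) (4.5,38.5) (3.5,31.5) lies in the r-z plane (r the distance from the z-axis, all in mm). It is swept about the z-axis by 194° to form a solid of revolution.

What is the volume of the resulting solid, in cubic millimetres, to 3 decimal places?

Profile (r,z), 5 vertices: (1,8) (10,4.5) (19.5,32.5) (4.5,38.5) (3.5,31.5)
edge 0: (1,8)→(10,4.5)  cross = 1·4.5 − 10·8 = -75.5000; (r_i+r_j)·cross = 11·-75.5000 = -830.5000
edge 1: (10,4.5)→(19.5,32.5)  cross = 10·32.5 − 19.5·4.5 = 237.2500; (r_i+r_j)·cross = 29.5·237.2500 = 6998.8750
edge 2: (19.5,32.5)→(4.5,38.5)  cross = 19.5·38.5 − 4.5·32.5 = 604.5000; (r_i+r_j)·cross = 24·604.5000 = 14508.0000
edge 3: (4.5,38.5)→(3.5,31.5)  cross = 4.5·31.5 − 3.5·38.5 = 7.0000; (r_i+r_j)·cross = 8·7.0000 = 56.0000
edge 4: (3.5,31.5)→(1,8)  cross = 3.5·8 − 1·31.5 = -3.5000; (r_i+r_j)·cross = 4.5·-3.5000 = -15.7500
Σcross = 769.7500 → A = |Σcross|/2 = 384.8750 mm²
Σ(r_i+r_j)·cross = 20716.6250 → first moment M = |Σ|/6 = 3452.7708
R_c = M/A = 3452.7708/384.8750 = 8.9711 mm
θ = 194° = 3.385939 rad
V = θ·R_c·A = 3.385939·8.9711·384.8750 = 11690.871 mm³

Volume = 11690.871 mm³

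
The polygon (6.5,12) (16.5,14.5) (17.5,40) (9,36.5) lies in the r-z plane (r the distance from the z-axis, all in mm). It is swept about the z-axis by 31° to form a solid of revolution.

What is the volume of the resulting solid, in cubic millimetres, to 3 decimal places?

Profile (r,z), 4 vertices: (6.5,12) (16.5,14.5) (17.5,40) (9,36.5)
edge 0: (6.5,12)→(16.5,14.5)  cross = 6.5·14.5 − 16.5·12 = -103.7500; (r_i+r_j)·cross = 23·-103.7500 = -2386.2500
edge 1: (16.5,14.5)→(17.5,40)  cross = 16.5·40 − 17.5·14.5 = 406.2500; (r_i+r_j)·cross = 34·406.2500 = 13812.5000
edge 2: (17.5,40)→(9,36.5)  cross = 17.5·36.5 − 9·40 = 278.7500; (r_i+r_j)·cross = 26.5·278.7500 = 7386.8750
edge 3: (9,36.5)→(6.5,12)  cross = 9·12 − 6.5·36.5 = -129.2500; (r_i+r_j)·cross = 15.5·-129.2500 = -2003.3750
Σcross = 452.0000 → A = |Σcross|/2 = 226.0000 mm²
Σ(r_i+r_j)·cross = 16809.7500 → first moment M = |Σ|/6 = 2801.6250
R_c = M/A = 2801.6250/226.0000 = 12.3966 mm
θ = 31° = 0.541052 rad
V = θ·R_c·A = 0.541052·12.3966·226.0000 = 1515.825 mm³

Volume = 1515.825 mm³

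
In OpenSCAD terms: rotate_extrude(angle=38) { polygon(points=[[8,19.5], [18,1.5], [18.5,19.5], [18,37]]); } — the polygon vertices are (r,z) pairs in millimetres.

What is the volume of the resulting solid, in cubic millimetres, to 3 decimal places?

Volume = 1833.527 mm³

Profile (r,z), 4 vertices: (8,19.5) (18,1.5) (18.5,19.5) (18,37)
edge 0: (8,19.5)→(18,1.5)  cross = 8·1.5 − 18·19.5 = -339.0000; (r_i+r_j)·cross = 26·-339.0000 = -8814.0000
edge 1: (18,1.5)→(18.5,19.5)  cross = 18·19.5 − 18.5·1.5 = 323.2500; (r_i+r_j)·cross = 36.5·323.2500 = 11798.6250
edge 2: (18.5,19.5)→(18,37)  cross = 18.5·37 − 18·19.5 = 333.5000; (r_i+r_j)·cross = 36.5·333.5000 = 12172.7500
edge 3: (18,37)→(8,19.5)  cross = 18·19.5 − 8·37 = 55.0000; (r_i+r_j)·cross = 26·55.0000 = 1430.0000
Σcross = 372.7500 → A = |Σcross|/2 = 186.3750 mm²
Σ(r_i+r_j)·cross = 16587.3750 → first moment M = |Σ|/6 = 2764.5625
R_c = M/A = 2764.5625/186.3750 = 14.8333 mm
θ = 38° = 0.663225 rad
V = θ·R_c·A = 0.663225·14.8333·186.3750 = 1833.527 mm³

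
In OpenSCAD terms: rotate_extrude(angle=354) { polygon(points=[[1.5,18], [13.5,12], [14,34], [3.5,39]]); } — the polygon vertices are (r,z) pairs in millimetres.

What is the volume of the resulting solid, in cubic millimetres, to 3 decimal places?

Volume = 12483.075 mm³

Profile (r,z), 4 vertices: (1.5,18) (13.5,12) (14,34) (3.5,39)
edge 0: (1.5,18)→(13.5,12)  cross = 1.5·12 − 13.5·18 = -225.0000; (r_i+r_j)·cross = 15·-225.0000 = -3375.0000
edge 1: (13.5,12)→(14,34)  cross = 13.5·34 − 14·12 = 291.0000; (r_i+r_j)·cross = 27.5·291.0000 = 8002.5000
edge 2: (14,34)→(3.5,39)  cross = 14·39 − 3.5·34 = 427.0000; (r_i+r_j)·cross = 17.5·427.0000 = 7472.5000
edge 3: (3.5,39)→(1.5,18)  cross = 3.5·18 − 1.5·39 = 4.5000; (r_i+r_j)·cross = 5·4.5000 = 22.5000
Σcross = 497.5000 → A = |Σcross|/2 = 248.7500 mm²
Σ(r_i+r_j)·cross = 12122.5000 → first moment M = |Σ|/6 = 2020.4167
R_c = M/A = 2020.4167/248.7500 = 8.1223 mm
θ = 354° = 6.178466 rad
V = θ·R_c·A = 6.178466·8.1223·248.7500 = 12483.075 mm³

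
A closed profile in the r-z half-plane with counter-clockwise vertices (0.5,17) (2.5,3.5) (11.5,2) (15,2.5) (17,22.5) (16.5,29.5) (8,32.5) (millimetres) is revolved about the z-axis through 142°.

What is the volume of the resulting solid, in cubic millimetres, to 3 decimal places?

Volume = 8892.589 mm³

Profile (r,z), 7 vertices: (0.5,17) (2.5,3.5) (11.5,2) (15,2.5) (17,22.5) (16.5,29.5) (8,32.5)
edge 0: (0.5,17)→(2.5,3.5)  cross = 0.5·3.5 − 2.5·17 = -40.7500; (r_i+r_j)·cross = 3·-40.7500 = -122.2500
edge 1: (2.5,3.5)→(11.5,2)  cross = 2.5·2 − 11.5·3.5 = -35.2500; (r_i+r_j)·cross = 14·-35.2500 = -493.5000
edge 2: (11.5,2)→(15,2.5)  cross = 11.5·2.5 − 15·2 = -1.2500; (r_i+r_j)·cross = 26.5·-1.2500 = -33.1250
edge 3: (15,2.5)→(17,22.5)  cross = 15·22.5 − 17·2.5 = 295.0000; (r_i+r_j)·cross = 32·295.0000 = 9440.0000
edge 4: (17,22.5)→(16.5,29.5)  cross = 17·29.5 − 16.5·22.5 = 130.2500; (r_i+r_j)·cross = 33.5·130.2500 = 4363.3750
edge 5: (16.5,29.5)→(8,32.5)  cross = 16.5·32.5 − 8·29.5 = 300.2500; (r_i+r_j)·cross = 24.5·300.2500 = 7356.1250
edge 6: (8,32.5)→(0.5,17)  cross = 8·17 − 0.5·32.5 = 119.7500; (r_i+r_j)·cross = 8.5·119.7500 = 1017.8750
Σcross = 768.0000 → A = |Σcross|/2 = 384.0000 mm²
Σ(r_i+r_j)·cross = 21528.5000 → first moment M = |Σ|/6 = 3588.0833
R_c = M/A = 3588.0833/384.0000 = 9.3440 mm
θ = 142° = 2.478368 rad
V = θ·R_c·A = 2.478368·9.3440·384.0000 = 8892.589 mm³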